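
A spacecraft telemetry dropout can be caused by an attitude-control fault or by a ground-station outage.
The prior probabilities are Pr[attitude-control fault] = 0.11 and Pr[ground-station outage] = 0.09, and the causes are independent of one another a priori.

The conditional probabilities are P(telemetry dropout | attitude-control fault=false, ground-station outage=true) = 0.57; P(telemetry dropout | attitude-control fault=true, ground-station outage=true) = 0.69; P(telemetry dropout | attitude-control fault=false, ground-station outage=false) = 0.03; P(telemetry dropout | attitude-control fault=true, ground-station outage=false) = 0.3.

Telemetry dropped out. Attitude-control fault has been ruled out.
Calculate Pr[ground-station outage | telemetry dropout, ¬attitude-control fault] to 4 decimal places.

Pr[ground-station outage | telemetry dropout, ¬attitude-control fault] ≈ 0.6527

P(telemetry dropout | ¬attitude-control fault) = 0.03*0.91 + 0.57*0.09 = 0.027300 + 0.051300 = 0.078600
Of this, 0.051300 comes from 0.57*0.09 (the ground-station outage=true cases).
Hence the posterior is 0.051300/0.078600 ≈ 0.6527.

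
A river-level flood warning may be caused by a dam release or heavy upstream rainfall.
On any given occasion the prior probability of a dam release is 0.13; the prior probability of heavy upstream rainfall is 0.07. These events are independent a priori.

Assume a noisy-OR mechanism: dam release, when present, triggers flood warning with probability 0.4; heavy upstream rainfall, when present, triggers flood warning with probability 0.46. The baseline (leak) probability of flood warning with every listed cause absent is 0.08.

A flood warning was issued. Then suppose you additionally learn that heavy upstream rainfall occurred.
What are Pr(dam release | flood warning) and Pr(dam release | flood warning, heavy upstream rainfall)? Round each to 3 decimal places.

Under noisy-OR, P(flood warning | causes) = 1 − (1−0.08)·∏(1−qᵢ) over the active causes.
Numerator (weight on configurations with dam release): 0.054163 + 0.006387 = 0.060550
Normalizer over all consistent configurations: 0.08×0.87×0.93 + 0.5032×0.87×0.07 + 0.448×0.13×0.93 + 0.70192×0.13×0.07 = 0.155923
P(dam release | flood warning) = 0.060550/0.155923 ≈ 0.388

Now condition on the additional information:
P(flood warning | heavy upstream rainfall) = 0.5032×0.87 + 0.70192×0.13 = 0.437784 + 0.091250 = 0.529034
Of this, 0.091250 comes from 0.70192×0.13 (the dam release=true cases).
P(dam release | flood warning, heavy upstream rainfall) = 0.091250 / 0.529034 ≈ 0.172
The drop from 0.388 to 0.172 is the explaining-away (discounting) effect.

Pr(dam release | flood warning) ≈ 0.388; Pr(dam release | flood warning, heavy upstream rainfall) ≈ 0.172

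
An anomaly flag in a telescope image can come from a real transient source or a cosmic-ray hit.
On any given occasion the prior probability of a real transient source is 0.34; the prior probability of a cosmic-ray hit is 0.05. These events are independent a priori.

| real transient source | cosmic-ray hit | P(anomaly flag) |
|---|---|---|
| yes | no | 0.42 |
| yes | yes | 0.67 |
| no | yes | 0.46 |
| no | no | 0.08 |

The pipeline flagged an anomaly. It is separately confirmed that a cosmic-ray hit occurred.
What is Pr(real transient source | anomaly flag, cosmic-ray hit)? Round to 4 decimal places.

Weight on real transient source=true, given the evidence: 0.67·0.34 = 0.227800
The normalizing constant is 0.46·0.66 + 0.67·0.34 = 0.531400
Posterior = 0.227800 / 0.531400 ≈ 0.4287

Pr(real transient source | anomaly flag, cosmic-ray hit) ≈ 0.4287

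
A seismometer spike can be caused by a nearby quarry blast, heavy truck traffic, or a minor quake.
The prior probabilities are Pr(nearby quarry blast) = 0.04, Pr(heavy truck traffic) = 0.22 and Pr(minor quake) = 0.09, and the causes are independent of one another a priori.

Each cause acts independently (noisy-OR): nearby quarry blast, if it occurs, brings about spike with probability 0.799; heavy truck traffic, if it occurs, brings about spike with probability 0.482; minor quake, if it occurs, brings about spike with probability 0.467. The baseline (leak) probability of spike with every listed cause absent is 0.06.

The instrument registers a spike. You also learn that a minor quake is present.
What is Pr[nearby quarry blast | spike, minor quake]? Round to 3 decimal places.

Under noisy-OR, P(spike | causes) = 1 − (1−0.06)·∏(1−qᵢ) over the active causes.
Weight on nearby quarry blast=true, given the evidence: 0.028058 + 0.008341 = 0.036399
Normalizer over all consistent configurations: 0.49898*0.96*0.78 + 0.740472*0.96*0.22 + 0.899295*0.04*0.78 + 0.947835*0.04*0.22 = 0.566423
P(nearby quarry blast | spike, minor quake) = 0.036399/0.566423 ≈ 0.064

Pr[nearby quarry blast | spike, minor quake] ≈ 0.064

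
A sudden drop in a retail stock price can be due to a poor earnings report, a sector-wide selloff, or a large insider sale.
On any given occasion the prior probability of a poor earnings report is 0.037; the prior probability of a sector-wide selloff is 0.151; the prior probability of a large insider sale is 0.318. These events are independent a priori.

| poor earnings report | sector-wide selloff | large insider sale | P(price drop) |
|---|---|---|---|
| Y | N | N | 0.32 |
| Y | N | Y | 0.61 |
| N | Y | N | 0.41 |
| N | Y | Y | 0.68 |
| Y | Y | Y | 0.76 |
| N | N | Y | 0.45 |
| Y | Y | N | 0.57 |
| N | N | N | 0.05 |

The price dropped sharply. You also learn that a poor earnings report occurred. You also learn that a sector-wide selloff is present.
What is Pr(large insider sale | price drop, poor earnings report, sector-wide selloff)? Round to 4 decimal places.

Pr(large insider sale | price drop, poor earnings report, sector-wide selloff) ≈ 0.3834

P(price drop | poor earnings report, sector-wide selloff) = 0.57*0.682 + 0.76*0.318 = 0.388740 + 0.241680 = 0.630420
Restricting to configurations with large insider sale present: 0.76*0.318 = 0.241680.
So P(large insider sale | price drop, poor earnings report, sector-wide selloff) = 0.241680/0.630420 ≈ 0.3834.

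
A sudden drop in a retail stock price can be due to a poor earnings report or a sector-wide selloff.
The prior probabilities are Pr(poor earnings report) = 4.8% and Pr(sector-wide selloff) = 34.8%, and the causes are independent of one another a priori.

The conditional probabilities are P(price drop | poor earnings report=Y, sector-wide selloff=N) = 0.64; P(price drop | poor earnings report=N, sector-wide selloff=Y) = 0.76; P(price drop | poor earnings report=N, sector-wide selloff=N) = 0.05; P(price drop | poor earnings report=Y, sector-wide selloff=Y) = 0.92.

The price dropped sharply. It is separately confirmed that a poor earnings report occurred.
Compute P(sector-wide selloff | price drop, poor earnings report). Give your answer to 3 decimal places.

For the numerator, keep only sector-wide selloff=true terms: 0.92×0.348 = 0.320160
The normalizing constant is 0.64×0.652 + 0.92×0.348 = 0.737440
Posterior = 0.320160 / 0.737440 ≈ 0.434

P(sector-wide selloff | price drop, poor earnings report) ≈ 0.434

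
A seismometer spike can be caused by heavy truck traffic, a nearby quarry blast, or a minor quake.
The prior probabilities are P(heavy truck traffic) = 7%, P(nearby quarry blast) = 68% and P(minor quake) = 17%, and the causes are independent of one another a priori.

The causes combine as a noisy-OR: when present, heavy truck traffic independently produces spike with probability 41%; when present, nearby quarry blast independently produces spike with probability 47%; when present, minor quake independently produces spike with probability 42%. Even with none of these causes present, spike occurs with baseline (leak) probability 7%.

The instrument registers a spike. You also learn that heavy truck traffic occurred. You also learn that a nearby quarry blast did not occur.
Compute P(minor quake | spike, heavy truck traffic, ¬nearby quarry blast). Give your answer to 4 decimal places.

Under noisy-OR, P(spike | causes) = 1 − (1−0.07)·∏(1−qᵢ) over the active causes.
P(spike | heavy truck traffic, ¬nearby quarry blast) = 0.4513*0.83 + 0.681754*0.17 = 0.374579 + 0.115898 = 0.490477
Of this, 0.115898 comes from 0.681754*0.17 (the minor quake=true cases).
Hence the posterior is 0.115898/0.490477 ≈ 0.2363.

P(minor quake | spike, heavy truck traffic, ¬nearby quarry blast) ≈ 0.2363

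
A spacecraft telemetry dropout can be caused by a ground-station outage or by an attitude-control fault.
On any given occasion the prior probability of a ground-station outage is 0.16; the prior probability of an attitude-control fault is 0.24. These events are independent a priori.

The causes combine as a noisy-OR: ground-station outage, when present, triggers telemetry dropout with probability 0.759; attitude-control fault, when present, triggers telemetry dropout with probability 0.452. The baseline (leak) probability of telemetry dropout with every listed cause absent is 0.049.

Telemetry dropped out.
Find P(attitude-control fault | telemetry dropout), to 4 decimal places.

Under noisy-OR, P(telemetry dropout | causes) = 1 − (1−0.049)·∏(1−qᵢ) over the active causes.
P(telemetry dropout) = 0.049×0.84×0.76 + 0.478852×0.84×0.24 + 0.770809×0.16×0.76 + 0.874403×0.16×0.24 = 0.031282 + 0.096537 + 0.093730 + 0.033577 = 0.255126
Of this, 0.130114 comes from 0.096537 + 0.033577 (the attitude-control fault=true cases).
Hence the posterior is 0.130114/0.255126 ≈ 0.5100.

P(attitude-control fault | telemetry dropout) ≈ 0.5100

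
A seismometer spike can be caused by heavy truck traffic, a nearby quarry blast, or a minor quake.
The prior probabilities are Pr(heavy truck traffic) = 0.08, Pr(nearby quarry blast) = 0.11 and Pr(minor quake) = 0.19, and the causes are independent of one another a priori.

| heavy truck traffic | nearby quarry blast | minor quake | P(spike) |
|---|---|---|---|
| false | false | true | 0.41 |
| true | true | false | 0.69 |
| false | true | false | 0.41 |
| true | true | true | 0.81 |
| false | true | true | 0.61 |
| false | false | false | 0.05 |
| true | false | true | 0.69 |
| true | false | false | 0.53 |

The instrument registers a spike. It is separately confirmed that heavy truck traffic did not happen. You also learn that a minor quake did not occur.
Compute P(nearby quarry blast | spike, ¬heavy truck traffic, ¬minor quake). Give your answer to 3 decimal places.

P(nearby quarry blast | spike, ¬heavy truck traffic, ¬minor quake) ≈ 0.503

Numerator (weight on configurations with nearby quarry blast): 0.41*0.11 = 0.045100
Normalizer over all consistent configurations: 0.05*0.89 + 0.41*0.11 = 0.089600
P(nearby quarry blast | spike, ¬heavy truck traffic, ¬minor quake) = 0.045100/0.089600 ≈ 0.503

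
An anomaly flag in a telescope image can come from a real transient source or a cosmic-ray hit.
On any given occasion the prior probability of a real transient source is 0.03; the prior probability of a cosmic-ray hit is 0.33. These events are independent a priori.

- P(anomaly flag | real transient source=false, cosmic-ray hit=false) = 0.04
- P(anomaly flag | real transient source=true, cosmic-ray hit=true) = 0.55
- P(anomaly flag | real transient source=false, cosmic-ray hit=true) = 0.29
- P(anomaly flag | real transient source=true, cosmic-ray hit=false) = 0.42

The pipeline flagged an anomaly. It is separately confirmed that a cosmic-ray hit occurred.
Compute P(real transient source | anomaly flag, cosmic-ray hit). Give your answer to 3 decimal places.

P(real transient source | anomaly flag, cosmic-ray hit) ≈ 0.055

P(anomaly flag | cosmic-ray hit) = 0.29×0.97 + 0.55×0.03 = 0.281300 + 0.016500 = 0.297800
The real transient source-present share is 0.55×0.03 = 0.016500.
Hence the posterior is 0.016500/0.297800 ≈ 0.055.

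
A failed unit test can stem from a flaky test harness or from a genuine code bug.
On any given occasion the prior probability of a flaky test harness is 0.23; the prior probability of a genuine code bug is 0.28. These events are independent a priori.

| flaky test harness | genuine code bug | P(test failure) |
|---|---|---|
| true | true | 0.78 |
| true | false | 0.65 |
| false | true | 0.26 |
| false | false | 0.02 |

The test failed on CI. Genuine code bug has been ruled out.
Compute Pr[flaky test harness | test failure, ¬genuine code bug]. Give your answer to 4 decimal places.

P(test failure | ¬genuine code bug) = 0.02·0.77 + 0.65·0.23 = 0.015400 + 0.149500 = 0.164900
The flaky test harness-present share is 0.65·0.23 = 0.149500.
So P(flaky test harness | test failure, ¬genuine code bug) = 0.149500/0.164900 ≈ 0.9066.

Pr[flaky test harness | test failure, ¬genuine code bug] ≈ 0.9066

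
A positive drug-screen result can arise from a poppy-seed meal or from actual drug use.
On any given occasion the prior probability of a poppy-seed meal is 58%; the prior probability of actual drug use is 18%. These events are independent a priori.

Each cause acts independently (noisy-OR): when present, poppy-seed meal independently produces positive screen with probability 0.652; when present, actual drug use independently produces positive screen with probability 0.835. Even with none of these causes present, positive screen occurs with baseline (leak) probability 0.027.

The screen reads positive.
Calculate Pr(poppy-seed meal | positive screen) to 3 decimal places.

Pr(poppy-seed meal | positive screen) ≈ 0.850

Under noisy-OR, P(positive screen | causes) = 1 − (1−0.027)·∏(1−qᵢ) over the active causes.
P(positive screen) = 0.027×0.42×0.82 + 0.839455×0.42×0.18 + 0.661396×0.58×0.82 + 0.94413×0.58×0.18 = 0.009299 + 0.063463 + 0.314560 + 0.098567 = 0.485889
The poppy-seed meal-present share is 0.314560 + 0.098567 = 0.413127.
So P(poppy-seed meal | positive screen) = 0.413127/0.485889 ≈ 0.850.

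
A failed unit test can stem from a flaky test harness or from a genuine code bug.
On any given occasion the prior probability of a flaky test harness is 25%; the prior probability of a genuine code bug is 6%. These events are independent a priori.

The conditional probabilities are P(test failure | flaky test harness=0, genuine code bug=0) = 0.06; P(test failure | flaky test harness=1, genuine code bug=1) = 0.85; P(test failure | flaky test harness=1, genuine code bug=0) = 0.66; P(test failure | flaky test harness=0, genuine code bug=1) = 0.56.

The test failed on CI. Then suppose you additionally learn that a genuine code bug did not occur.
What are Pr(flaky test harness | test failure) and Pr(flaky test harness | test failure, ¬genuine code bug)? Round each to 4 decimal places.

By total probability over the 4 (flaky test harness, genuine code bug) configurations:
  P(test failure) = 0.06*0.75*0.94 + 0.56*0.75*0.06 + 0.66*0.25*0.94 + 0.85*0.25*0.06
        = 0.042300 + 0.025200 + 0.155100 + 0.012750 = 0.235350
The terms with flaky test harness present sum to 0.167850, so
  P(flaky test harness | test failure) = 0.167850 / 0.235350 ≈ 0.7132

Now also conditioning on genuine code bug≠true:
P(test failure | ¬genuine code bug) = 0.06*0.75 + 0.66*0.25 = 0.045000 + 0.165000 = 0.210000
Of this, 0.165000 comes from 0.66*0.25 (the flaky test harness=true cases).
P(flaky test harness | test failure, ¬genuine code bug) = 0.165000 / 0.210000 ≈ 0.7857

Pr(flaky test harness | test failure) ≈ 0.7132; Pr(flaky test harness | test failure, ¬genuine code bug) ≈ 0.7857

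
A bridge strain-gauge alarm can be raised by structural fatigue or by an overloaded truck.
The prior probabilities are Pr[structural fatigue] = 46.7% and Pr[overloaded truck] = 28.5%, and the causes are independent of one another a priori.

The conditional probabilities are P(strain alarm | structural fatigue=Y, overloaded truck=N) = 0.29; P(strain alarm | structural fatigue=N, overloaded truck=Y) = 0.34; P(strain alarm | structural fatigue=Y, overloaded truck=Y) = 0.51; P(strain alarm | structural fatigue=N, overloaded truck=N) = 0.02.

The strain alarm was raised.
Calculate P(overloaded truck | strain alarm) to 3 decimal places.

For the numerator, keep only overloaded truck=true terms: 0.051648 + 0.067878 = 0.119526
Normalizer over all consistent configurations: 0.02·0.533·0.715 + 0.34·0.533·0.285 + 0.29·0.467·0.715 + 0.51·0.467·0.285 = 0.223980
Posterior = 0.119526 / 0.223980 ≈ 0.534

P(overloaded truck | strain alarm) ≈ 0.534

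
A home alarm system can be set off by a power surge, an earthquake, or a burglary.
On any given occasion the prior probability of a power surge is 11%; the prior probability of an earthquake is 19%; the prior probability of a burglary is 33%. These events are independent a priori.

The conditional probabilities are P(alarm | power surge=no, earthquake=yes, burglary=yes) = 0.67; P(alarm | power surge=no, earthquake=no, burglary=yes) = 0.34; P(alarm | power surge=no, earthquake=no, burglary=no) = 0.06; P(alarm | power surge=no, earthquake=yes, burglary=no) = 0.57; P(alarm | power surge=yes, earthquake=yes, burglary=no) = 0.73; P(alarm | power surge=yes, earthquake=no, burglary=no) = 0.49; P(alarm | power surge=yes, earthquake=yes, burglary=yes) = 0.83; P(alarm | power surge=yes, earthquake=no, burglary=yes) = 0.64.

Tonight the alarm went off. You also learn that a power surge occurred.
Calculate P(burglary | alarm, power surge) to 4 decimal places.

Numerator (weight on configurations with burglary): 0.171072 + 0.052041 = 0.223113
Denominator P(alarm | power surge): 0.49×0.81×0.67 + 0.64×0.81×0.33 + 0.73×0.19×0.67 + 0.83×0.19×0.33 = 0.581965
P(burglary | alarm, power surge) = 0.223113/0.581965 ≈ 0.3834

P(burglary | alarm, power surge) ≈ 0.3834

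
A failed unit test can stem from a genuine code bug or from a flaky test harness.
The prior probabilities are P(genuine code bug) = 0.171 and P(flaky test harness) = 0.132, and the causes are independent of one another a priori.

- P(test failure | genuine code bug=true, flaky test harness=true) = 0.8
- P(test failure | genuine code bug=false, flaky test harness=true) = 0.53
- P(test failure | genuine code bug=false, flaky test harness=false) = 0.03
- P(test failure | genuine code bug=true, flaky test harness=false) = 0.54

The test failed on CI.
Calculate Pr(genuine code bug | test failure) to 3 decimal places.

Enumerate the 4 (genuine code bug, flaky test harness) configurations and weight by the priors:
  P(test failure) = 0.03×0.829×0.868 + 0.53×0.829×0.132 + 0.54×0.171×0.868 + 0.8×0.171×0.132
        = 0.021587 + 0.057997 + 0.080151 + 0.018058 = 0.177793
Keeping only the genuine code bug-present terms gives 0.098209, so
  P(genuine code bug | test failure) = 0.098209 / 0.177793 ≈ 0.552

Pr(genuine code bug | test failure) ≈ 0.552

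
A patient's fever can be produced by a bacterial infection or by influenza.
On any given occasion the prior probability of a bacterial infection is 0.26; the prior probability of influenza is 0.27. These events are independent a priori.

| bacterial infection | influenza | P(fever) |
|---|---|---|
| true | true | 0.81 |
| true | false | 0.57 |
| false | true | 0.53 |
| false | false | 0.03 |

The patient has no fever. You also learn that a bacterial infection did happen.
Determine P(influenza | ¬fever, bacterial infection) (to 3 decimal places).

P(influenza | ¬fever, bacterial infection) ≈ 0.140

P(¬fever | bacterial infection) = 0.43×0.73 + 0.19×0.27 = 0.313900 + 0.051300 = 0.365200
The influenza-present share is 0.19×0.27 = 0.051300.
So P(influenza | ¬fever, bacterial infection) = 0.051300/0.365200 ≈ 0.140.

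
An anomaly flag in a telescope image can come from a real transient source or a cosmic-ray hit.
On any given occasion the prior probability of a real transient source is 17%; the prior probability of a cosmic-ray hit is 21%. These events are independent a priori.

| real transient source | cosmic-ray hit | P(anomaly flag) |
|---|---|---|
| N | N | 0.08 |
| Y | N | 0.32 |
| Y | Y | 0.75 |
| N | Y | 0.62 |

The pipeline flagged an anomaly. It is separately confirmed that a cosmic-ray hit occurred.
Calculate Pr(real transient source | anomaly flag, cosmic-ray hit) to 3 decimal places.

Sum P(anomaly flag|·) weighted by the priors over both values of real transient source:
  P(anomaly flag | cosmic-ray hit) = 0.62*0.83 + 0.75*0.17
        = 0.514600 + 0.127500 = 0.642100
Keeping only the real transient source-present terms gives 0.127500, so
  P(real transient source | anomaly flag, cosmic-ray hit) = 0.127500 / 0.642100 ≈ 0.199

Pr(real transient source | anomaly flag, cosmic-ray hit) ≈ 0.199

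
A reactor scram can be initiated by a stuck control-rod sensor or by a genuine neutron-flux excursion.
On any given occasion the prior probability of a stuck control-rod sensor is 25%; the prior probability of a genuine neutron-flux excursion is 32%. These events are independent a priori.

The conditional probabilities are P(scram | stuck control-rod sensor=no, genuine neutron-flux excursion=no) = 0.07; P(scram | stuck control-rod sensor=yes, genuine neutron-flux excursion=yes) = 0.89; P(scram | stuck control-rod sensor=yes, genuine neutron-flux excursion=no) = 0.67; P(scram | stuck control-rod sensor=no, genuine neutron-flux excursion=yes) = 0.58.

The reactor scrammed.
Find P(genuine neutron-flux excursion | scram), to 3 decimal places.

Weight on genuine neutron-flux excursion=true, given the evidence: 0.139200 + 0.071200 = 0.210400
Normalizer over all consistent configurations: 0.07·0.75·0.68 + 0.58·0.75·0.32 + 0.67·0.25·0.68 + 0.89·0.25·0.32 = 0.360000
Posterior = 0.210400 / 0.360000 ≈ 0.584

P(genuine neutron-flux excursion | scram) ≈ 0.584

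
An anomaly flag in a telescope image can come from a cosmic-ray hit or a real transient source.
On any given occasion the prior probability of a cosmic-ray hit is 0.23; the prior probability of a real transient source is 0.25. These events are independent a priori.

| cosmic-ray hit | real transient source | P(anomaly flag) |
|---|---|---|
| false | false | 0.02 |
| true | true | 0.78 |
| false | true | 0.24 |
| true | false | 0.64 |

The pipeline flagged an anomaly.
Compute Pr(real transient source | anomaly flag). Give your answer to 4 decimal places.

Weight on real transient source=true, given the evidence: 0.046200 + 0.044850 = 0.091050
Normalizer over all consistent configurations: 0.02*0.77*0.75 + 0.24*0.77*0.25 + 0.64*0.23*0.75 + 0.78*0.23*0.25 = 0.213000
P(real transient source | anomaly flag) = 0.091050/0.213000 ≈ 0.4275

Pr(real transient source | anomaly flag) ≈ 0.4275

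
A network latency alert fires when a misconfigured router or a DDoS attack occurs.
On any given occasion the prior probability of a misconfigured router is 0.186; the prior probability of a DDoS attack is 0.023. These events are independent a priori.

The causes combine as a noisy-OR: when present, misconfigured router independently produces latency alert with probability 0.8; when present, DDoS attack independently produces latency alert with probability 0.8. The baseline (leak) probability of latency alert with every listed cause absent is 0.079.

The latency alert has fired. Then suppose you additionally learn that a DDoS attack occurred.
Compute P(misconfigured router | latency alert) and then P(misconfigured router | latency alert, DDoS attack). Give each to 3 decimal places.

P(misconfigured router | latency alert) ≈ 0.661; P(misconfigured router | latency alert, DDoS attack) ≈ 0.212

Under noisy-OR, P(latency alert | causes) = 1 − (1−0.079)·∏(1−qᵢ) over the active causes.
P(latency alert) = 0.079*0.814*0.977 + 0.8158*0.814*0.023 + 0.8158*0.186*0.977 + 0.96316*0.186*0.023 = 0.062827 + 0.015273 + 0.148249 + 0.004120 = 0.230469
The misconfigured router-present share is 0.148249 + 0.004120 = 0.152369.
Hence the posterior is 0.152369/0.230469 ≈ 0.661.

Now condition on the additional information:
By total probability over both values of misconfigured router:
  P(latency alert | DDoS attack) = 0.8158×0.814 + 0.96316×0.186
        = 0.664061 + 0.179148 = 0.843209
The terms with misconfigured router present sum to 0.179148, so
  P(misconfigured router | latency alert, DDoS attack) = 0.179148 / 0.843209 ≈ 0.212
Conditioning on DDoS attack lowers the posterior on misconfigured router: the classic explaining-away effect in a common-effect structure.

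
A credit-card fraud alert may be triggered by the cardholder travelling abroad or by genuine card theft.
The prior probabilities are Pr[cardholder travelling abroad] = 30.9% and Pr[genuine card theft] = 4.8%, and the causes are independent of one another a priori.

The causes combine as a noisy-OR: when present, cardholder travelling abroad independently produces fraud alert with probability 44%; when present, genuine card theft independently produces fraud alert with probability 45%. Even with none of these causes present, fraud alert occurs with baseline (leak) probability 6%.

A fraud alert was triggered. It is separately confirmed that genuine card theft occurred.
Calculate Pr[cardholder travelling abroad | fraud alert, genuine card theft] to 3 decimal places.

Pr[cardholder travelling abroad | fraud alert, genuine card theft] ≈ 0.397

Under noisy-OR, P(fraud alert | causes) = 1 − (1−0.06)·∏(1−qᵢ) over the active causes.
By total probability over both values of cardholder travelling abroad:
  P(fraud alert | genuine card theft) = 0.483*0.691 + 0.71048*0.309
        = 0.333753 + 0.219538 = 0.553291
The terms with cardholder travelling abroad present sum to 0.219538, so
  P(cardholder travelling abroad | fraud alert, genuine card theft) = 0.219538 / 0.553291 ≈ 0.397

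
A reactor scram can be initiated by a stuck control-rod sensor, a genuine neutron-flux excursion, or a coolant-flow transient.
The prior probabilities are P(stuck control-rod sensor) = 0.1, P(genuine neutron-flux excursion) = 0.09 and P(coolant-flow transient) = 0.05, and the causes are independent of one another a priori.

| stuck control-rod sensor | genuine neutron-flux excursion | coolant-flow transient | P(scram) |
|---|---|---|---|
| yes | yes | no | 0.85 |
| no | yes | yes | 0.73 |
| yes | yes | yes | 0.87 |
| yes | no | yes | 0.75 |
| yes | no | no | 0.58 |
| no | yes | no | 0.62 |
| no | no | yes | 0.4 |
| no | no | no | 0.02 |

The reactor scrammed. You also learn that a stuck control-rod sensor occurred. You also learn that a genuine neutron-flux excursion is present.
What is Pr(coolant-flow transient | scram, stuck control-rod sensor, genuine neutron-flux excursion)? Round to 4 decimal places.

Pr(coolant-flow transient | scram, stuck control-rod sensor, genuine neutron-flux excursion) ≈ 0.0511

Enumerate both values of coolant-flow transient and weight by the priors:
  P(scram | stuck control-rod sensor, genuine neutron-flux excursion) = 0.85*0.95 + 0.87*0.05
        = 0.807500 + 0.043500 = 0.851000
Keeping only the coolant-flow transient-present terms gives 0.043500, so
  P(coolant-flow transient | scram, stuck control-rod sensor, genuine neutron-flux excursion) = 0.043500 / 0.851000 ≈ 0.0511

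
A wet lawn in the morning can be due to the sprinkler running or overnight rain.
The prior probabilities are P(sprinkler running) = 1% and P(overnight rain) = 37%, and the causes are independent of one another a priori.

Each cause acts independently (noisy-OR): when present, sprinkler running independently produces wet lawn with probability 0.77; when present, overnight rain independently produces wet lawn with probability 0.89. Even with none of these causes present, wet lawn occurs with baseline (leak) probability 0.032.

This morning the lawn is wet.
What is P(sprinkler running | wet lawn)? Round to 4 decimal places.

P(sprinkler running | wet lawn) ≈ 0.0239

Under noisy-OR, P(wet lawn | causes) = 1 − (1−0.032)·∏(1−qᵢ) over the active causes.
Numerator (weight on configurations with sprinkler running): 0.004897 + 0.003609 = 0.008506
Normalizer over all consistent configurations: 0.032*0.99*0.63 + 0.89352*0.99*0.37 + 0.77736*0.01*0.63 + 0.97551*0.01*0.37 = 0.355760
P(sprinkler running | wet lawn) = 0.008506/0.355760 ≈ 0.0239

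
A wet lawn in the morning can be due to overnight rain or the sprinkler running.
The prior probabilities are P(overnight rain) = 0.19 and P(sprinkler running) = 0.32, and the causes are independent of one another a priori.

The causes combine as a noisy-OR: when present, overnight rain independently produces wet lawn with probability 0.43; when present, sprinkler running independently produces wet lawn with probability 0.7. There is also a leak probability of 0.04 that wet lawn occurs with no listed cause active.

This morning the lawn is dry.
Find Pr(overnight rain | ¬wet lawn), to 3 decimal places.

Pr(overnight rain | ¬wet lawn) ≈ 0.118

Under noisy-OR, P(wet lawn | causes) = 1 − (1−0.04)·∏(1−qᵢ) over the active causes.
Weight on overnight rain=true, given the evidence: 0.070698 + 0.009981 = 0.080679
Denominator P(¬wet lawn): 0.96·0.81·0.68 + 0.288·0.81·0.32 + 0.5472·0.19·0.68 + 0.16416·0.19·0.32 = 0.684097
Posterior = 0.080679 / 0.684097 ≈ 0.118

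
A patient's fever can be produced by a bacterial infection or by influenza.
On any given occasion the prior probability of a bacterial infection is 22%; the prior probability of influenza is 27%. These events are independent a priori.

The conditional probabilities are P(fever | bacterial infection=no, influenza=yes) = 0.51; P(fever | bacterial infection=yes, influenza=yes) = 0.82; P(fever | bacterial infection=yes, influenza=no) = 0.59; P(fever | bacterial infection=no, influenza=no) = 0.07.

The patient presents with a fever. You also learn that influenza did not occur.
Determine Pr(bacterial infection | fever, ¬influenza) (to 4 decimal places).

Enumerate both values of bacterial infection and weight by the priors:
  P(fever | ¬influenza) = 0.07×0.78 + 0.59×0.22
        = 0.054600 + 0.129800 = 0.184400
Configurations with bacterial infection contribute 0.129800, so
  P(bacterial infection | fever, ¬influenza) = 0.129800 / 0.184400 ≈ 0.7039

Pr(bacterial infection | fever, ¬influenza) ≈ 0.7039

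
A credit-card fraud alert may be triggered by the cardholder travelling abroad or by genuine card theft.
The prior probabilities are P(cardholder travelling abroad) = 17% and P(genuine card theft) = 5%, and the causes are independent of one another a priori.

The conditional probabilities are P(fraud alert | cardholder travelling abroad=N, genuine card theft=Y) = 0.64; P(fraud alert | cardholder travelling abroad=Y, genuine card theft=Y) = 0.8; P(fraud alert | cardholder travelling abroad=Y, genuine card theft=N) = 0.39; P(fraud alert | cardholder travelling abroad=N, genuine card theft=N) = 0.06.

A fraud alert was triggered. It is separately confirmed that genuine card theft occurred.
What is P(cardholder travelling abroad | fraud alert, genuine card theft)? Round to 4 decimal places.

P(fraud alert | genuine card theft) = 0.64*0.83 + 0.8*0.17 = 0.531200 + 0.136000 = 0.667200
Of this, 0.136000 comes from 0.8*0.17 (the cardholder travelling abroad=true cases).
Hence the posterior is 0.136000/0.667200 ≈ 0.2038.

P(cardholder travelling abroad | fraud alert, genuine card theft) ≈ 0.2038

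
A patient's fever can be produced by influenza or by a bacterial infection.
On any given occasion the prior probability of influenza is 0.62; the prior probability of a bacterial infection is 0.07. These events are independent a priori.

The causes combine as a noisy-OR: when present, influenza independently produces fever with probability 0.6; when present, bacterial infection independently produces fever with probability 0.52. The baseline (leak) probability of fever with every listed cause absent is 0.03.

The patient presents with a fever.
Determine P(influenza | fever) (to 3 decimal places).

P(influenza | fever) ≈ 0.940

Under noisy-OR, P(fever | causes) = 1 − (1−0.03)·∏(1−qᵢ) over the active causes.
P(fever) = 0.03*0.38*0.93 + 0.5344*0.38*0.07 + 0.612*0.62*0.93 + 0.81376*0.62*0.07 = 0.010602 + 0.014215 + 0.352879 + 0.035317 = 0.413013
The influenza-present share is 0.352879 + 0.035317 = 0.388196.
P(influenza | fever) = 0.388196 / 0.413013 ≈ 0.940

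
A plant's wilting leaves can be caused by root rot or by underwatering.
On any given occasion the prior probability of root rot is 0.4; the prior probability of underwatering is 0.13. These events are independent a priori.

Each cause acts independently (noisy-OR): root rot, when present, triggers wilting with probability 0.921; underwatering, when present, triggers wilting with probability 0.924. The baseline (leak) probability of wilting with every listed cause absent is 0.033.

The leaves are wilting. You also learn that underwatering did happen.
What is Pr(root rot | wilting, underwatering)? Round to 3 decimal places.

Under noisy-OR, P(wilting | causes) = 1 − (1−0.033)·∏(1−qᵢ) over the active causes.
Enumerate both values of root rot and weight by the priors:
  P(wilting | underwatering) = 0.926508·0.6 + 0.994194·0.4
        = 0.555905 + 0.397678 = 0.953583
The terms with root rot present sum to 0.397678, so
  P(root rot | wilting, underwatering) = 0.397678 / 0.953583 ≈ 0.417

Pr(root rot | wilting, underwatering) ≈ 0.417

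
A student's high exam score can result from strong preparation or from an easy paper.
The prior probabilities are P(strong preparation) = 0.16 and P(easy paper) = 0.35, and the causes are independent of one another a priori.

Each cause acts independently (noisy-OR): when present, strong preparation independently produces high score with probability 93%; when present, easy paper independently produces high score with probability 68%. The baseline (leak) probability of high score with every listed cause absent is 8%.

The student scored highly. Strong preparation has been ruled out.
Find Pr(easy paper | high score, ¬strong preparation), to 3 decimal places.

Under noisy-OR, P(high score | causes) = 1 − (1−0.08)·∏(1−qᵢ) over the active causes.
By total probability over both values of easy paper:
  P(high score | ¬strong preparation) = 0.08·0.65 + 0.7056·0.35
        = 0.052000 + 0.246960 = 0.298960
The terms with easy paper present sum to 0.246960, so
  P(easy paper | high score, ¬strong preparation) = 0.246960 / 0.298960 ≈ 0.826

Pr(easy paper | high score, ¬strong preparation) ≈ 0.826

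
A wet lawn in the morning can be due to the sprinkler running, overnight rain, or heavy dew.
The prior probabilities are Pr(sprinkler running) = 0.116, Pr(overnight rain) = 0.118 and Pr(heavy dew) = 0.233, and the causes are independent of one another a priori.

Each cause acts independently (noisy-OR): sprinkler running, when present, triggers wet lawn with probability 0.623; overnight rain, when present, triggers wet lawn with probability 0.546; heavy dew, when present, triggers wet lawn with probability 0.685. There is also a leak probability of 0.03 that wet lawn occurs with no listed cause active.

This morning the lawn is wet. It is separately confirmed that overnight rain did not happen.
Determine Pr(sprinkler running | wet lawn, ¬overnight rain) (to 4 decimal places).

Under noisy-OR, P(wet lawn | causes) = 1 − (1−0.03)·∏(1−qᵢ) over the active causes.
Numerator (weight on configurations with sprinkler running): 0.056436 + 0.023915 = 0.080351
The normalizing constant is 0.03·0.884·0.767 + 0.69445·0.884·0.233 + 0.63431·0.116·0.767 + 0.884808·0.116·0.233 = 0.243729
P(sprinkler running | wet lawn, ¬overnight rain) = 0.080351/0.243729 ≈ 0.3297

Pr(sprinkler running | wet lawn, ¬overnight rain) ≈ 0.3297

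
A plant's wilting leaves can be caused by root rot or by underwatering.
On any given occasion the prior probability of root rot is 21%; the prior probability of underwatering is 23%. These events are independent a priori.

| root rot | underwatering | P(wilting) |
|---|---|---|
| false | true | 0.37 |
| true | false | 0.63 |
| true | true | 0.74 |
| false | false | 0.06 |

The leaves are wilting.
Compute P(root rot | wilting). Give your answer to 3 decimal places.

P(root rot | wilting) ≈ 0.570

Enumerate the 4 (root rot, underwatering) configurations and weight by the priors:
  P(wilting) = 0.06×0.79×0.77 + 0.37×0.79×0.23 + 0.63×0.21×0.77 + 0.74×0.21×0.23
        = 0.036498 + 0.067229 + 0.101871 + 0.035742 = 0.241340
Configurations with root rot contribute 0.137613, so
  P(root rot | wilting) = 0.137613 / 0.241340 ≈ 0.570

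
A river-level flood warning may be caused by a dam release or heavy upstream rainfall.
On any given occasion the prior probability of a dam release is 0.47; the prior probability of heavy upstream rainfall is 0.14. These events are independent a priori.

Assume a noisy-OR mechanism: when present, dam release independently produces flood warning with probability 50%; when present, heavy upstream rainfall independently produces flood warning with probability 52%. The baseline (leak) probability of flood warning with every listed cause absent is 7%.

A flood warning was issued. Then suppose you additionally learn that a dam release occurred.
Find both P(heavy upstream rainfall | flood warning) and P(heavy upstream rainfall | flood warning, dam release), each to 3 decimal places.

P(heavy upstream rainfall | flood warning) ≈ 0.271; P(heavy upstream rainfall | flood warning, dam release) ≈ 0.191

Under noisy-OR, P(flood warning | causes) = 1 − (1−0.07)·∏(1−qᵢ) over the active causes.
Numerator (weight on configurations with heavy upstream rainfall): 0.041077 + 0.051113 = 0.092190
Normalizer over all consistent configurations: 0.07*0.53*0.86 + 0.5536*0.53*0.14 + 0.535*0.47*0.86 + 0.7768*0.47*0.14 = 0.340343
Posterior = 0.092190 / 0.340343 ≈ 0.271

With the extra evidence:
Enumerate both values of heavy upstream rainfall and weight by the priors:
  P(flood warning | dam release) = 0.535×0.86 + 0.7768×0.14
        = 0.460100 + 0.108752 = 0.568852
The terms with heavy upstream rainfall present sum to 0.108752, so
  P(heavy upstream rainfall | flood warning, dam release) = 0.108752 / 0.568852 ≈ 0.191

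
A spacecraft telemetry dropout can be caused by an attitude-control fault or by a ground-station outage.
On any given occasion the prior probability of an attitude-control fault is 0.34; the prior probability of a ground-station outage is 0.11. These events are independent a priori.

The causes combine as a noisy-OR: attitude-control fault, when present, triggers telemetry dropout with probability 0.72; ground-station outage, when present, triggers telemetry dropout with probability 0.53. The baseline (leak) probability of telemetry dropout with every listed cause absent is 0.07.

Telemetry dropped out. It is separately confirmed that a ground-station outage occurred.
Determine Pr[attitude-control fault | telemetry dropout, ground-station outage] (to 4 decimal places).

Under noisy-OR, P(telemetry dropout | causes) = 1 − (1−0.07)·∏(1−qᵢ) over the active causes.
Sum P(telemetry dropout|·) weighted by the priors over both values of attitude-control fault:
  P(telemetry dropout | ground-station outage) = 0.5629×0.66 + 0.877612×0.34
        = 0.371514 + 0.298388 = 0.669902
The terms with attitude-control fault present sum to 0.298388, so
  P(attitude-control fault | telemetry dropout, ground-station outage) = 0.298388 / 0.669902 ≈ 0.4454

Pr[attitude-control fault | telemetry dropout, ground-station outage] ≈ 0.4454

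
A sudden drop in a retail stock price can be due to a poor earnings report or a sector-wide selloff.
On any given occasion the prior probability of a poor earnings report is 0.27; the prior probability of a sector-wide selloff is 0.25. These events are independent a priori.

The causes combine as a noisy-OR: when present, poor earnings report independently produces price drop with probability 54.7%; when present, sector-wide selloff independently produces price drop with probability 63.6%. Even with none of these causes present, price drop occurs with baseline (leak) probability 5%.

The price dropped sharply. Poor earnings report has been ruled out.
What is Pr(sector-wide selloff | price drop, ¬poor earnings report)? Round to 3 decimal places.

Pr(sector-wide selloff | price drop, ¬poor earnings report) ≈ 0.813

Under noisy-OR, P(price drop | causes) = 1 − (1−0.05)·∏(1−qᵢ) over the active causes.
Weight on sector-wide selloff=true, given the evidence: 0.6542×0.25 = 0.163550
The normalizing constant is 0.05×0.75 + 0.6542×0.25 = 0.201050
P(sector-wide selloff | price drop, ¬poor earnings report) = 0.163550/0.201050 ≈ 0.813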